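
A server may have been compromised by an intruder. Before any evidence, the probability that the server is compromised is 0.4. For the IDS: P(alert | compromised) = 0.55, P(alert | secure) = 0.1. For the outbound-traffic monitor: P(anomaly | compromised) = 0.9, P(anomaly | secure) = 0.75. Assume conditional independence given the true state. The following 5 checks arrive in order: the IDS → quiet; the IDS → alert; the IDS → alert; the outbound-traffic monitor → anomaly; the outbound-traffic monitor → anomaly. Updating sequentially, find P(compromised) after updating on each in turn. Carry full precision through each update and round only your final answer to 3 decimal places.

Each posterior becomes the prior for the next update.
After the IDS='quiet': P(compromised) = 0.45·0.4000 / (0.45·0.4000 + 0.9·0.6000) ≈ 0.2500
After the IDS='alert': P(compromised) = 0.55·0.2500 / (0.55·0.2500 + 0.1·0.7500) ≈ 0.6471
After the IDS='alert': P(compromised) = 0.55·0.6471 / (0.55·0.6471 + 0.1·0.3529) ≈ 0.9098
After the outbound-traffic monitor='anomaly': P(compromised) = 0.9·0.9098 / (0.9·0.9098 + 0.75·0.0902) ≈ 0.9237
After the outbound-traffic monitor='anomaly': P(compromised) = 0.9·0.9237 / (0.9·0.9237 + 0.75·0.0763) ≈ 0.9356

0.936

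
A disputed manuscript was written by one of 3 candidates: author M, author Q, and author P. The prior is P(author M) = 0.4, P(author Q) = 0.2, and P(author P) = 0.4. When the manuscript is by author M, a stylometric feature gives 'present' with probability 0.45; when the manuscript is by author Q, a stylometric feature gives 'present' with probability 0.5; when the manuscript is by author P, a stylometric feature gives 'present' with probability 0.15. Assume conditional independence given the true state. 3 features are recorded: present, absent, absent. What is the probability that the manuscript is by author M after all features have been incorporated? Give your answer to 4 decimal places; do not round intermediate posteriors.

After 'present': normaliser = 0.45·0.4000 + 0.5·0.2000 + 0.15·0.4000; P(author M) ≈ 0.5294, P(author Q) ≈ 0.2941, P(author P) ≈ 0.1765
After 'absent': normaliser = 0.55·0.5294 + 0.5·0.2941 + 0.85·0.1765; P(author M) ≈ 0.4950, P(author Q) ≈ 0.2500, P(author P) ≈ 0.2550
After 'absent': normaliser = 0.55·0.4950 + 0.5·0.2500 + 0.85·0.2550; P(author M) ≈ 0.4434, P(author Q) ≈ 0.2036, P(author P) ≈ 0.3530

0.4434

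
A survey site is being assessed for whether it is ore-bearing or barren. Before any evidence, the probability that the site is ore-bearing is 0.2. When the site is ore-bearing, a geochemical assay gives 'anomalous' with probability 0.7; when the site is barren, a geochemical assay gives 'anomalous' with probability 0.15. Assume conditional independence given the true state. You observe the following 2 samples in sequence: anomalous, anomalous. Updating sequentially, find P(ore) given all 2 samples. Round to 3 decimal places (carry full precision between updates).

Each posterior becomes the prior for the next update.
After 'anomalous': P(ore) = 0.7·0.2000 / (0.7·0.2000 + 0.15·0.8000) ≈ 0.5385
After 'anomalous': P(ore) = 0.7·0.5385 / (0.7·0.5385 + 0.15·0.4615) ≈ 0.8448

0.845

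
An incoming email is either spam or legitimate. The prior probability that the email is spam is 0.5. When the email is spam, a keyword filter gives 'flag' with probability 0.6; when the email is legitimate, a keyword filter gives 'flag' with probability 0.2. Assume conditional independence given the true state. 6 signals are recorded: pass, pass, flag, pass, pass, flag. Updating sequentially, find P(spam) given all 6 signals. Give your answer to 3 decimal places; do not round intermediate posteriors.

0.360

After 'pass': P(spam) = 0.4·0.5000 / (0.4·0.5000 + 0.8·0.5000) ≈ 0.3333
After 'pass': P(spam) = 0.4·0.3333 / (0.4·0.3333 + 0.8·0.6667) ≈ 0.2000
After 'flag': P(spam) = 0.6·0.2000 / (0.6·0.2000 + 0.2·0.8000) ≈ 0.4286
After 'pass': P(spam) = 0.4·0.4286 / (0.4·0.4286 + 0.8·0.5714) ≈ 0.2727
After 'pass': P(spam) = 0.4·0.2727 / (0.4·0.2727 + 0.8·0.7273) ≈ 0.1579
After 'flag': P(spam) = 0.6·0.1579 / (0.6·0.1579 + 0.2·0.8421) ≈ 0.3600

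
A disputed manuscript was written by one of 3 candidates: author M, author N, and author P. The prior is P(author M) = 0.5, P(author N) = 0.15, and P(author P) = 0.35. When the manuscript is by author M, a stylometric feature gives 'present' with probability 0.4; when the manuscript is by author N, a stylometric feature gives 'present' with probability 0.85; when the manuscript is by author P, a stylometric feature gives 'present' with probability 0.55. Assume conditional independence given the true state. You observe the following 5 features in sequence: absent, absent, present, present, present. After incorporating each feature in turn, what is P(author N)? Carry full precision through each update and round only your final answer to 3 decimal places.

Apply Bayes' rule sequentially, carrying P(author N) forward.
After 'absent': normaliser = 0.6·0.5000 + 0.15·0.1500 + 0.45·0.3500; P(author M) ≈ 0.6250, P(author N) ≈ 0.0469, P(author P) ≈ 0.3281
After 'absent': normaliser = 0.6·0.6250 + 0.15·0.0469 + 0.45·0.3281; P(author M) ≈ 0.7080, P(author N) ≈ 0.0133, P(author P) ≈ 0.2788
After 'present': normaliser = 0.4·0.7080 + 0.85·0.0133 + 0.55·0.2788; P(author M) ≈ 0.6324, P(author N) ≈ 0.0252, P(author P) ≈ 0.3424
After 'present': normaliser = 0.4·0.6324 + 0.85·0.0252 + 0.55·0.3424; P(author M) ≈ 0.5467, P(author N) ≈ 0.0463, P(author P) ≈ 0.4070
After 'present': normaliser = 0.4·0.5467 + 0.85·0.0463 + 0.55·0.4070; P(author M) ≈ 0.4538, P(author N) ≈ 0.0817, P(author P) ≈ 0.4645

0.082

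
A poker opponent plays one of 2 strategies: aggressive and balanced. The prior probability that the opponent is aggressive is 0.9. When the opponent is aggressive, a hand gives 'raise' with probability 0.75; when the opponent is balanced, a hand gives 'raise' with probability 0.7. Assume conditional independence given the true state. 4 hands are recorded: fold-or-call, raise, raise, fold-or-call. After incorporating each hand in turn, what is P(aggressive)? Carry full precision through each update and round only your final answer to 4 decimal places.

Each posterior becomes the prior for the next update.
After 'fold-or-call': P(aggressive) = 0.25·0.9000 / (0.25·0.9000 + 0.3·0.1000) ≈ 0.8824
After 'raise': P(aggressive) = 0.75·0.8824 / (0.75·0.8824 + 0.7·0.1176) ≈ 0.8893
After 'raise': P(aggressive) = 0.75·0.8893 / (0.75·0.8893 + 0.7·0.1107) ≈ 0.8959
After 'fold-or-call': P(aggressive) = 0.25·0.8959 / (0.25·0.8959 + 0.3·0.1041) ≈ 0.8777

0.8777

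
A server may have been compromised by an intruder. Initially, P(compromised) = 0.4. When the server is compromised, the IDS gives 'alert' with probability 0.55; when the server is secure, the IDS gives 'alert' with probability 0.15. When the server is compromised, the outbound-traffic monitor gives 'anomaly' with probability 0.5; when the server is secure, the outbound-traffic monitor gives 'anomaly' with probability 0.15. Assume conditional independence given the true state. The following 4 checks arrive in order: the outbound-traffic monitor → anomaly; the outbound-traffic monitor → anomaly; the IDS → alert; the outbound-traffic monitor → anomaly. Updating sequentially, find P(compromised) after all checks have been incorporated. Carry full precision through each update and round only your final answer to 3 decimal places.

0.989

After the outbound-traffic monitor='anomaly': P(compromised) = 0.5·0.4000 / (0.5·0.4000 + 0.15·0.6000) ≈ 0.6897
After the outbound-traffic monitor='anomaly': P(compromised) = 0.5·0.6897 / (0.5·0.6897 + 0.15·0.3103) ≈ 0.8811
After the IDS='alert': P(compromised) = 0.55·0.8811 / (0.55·0.8811 + 0.15·0.1189) ≈ 0.9645
After the outbound-traffic monitor='anomaly': P(compromised) = 0.5·0.9645 / (0.5·0.9645 + 0.15·0.0355) ≈ 0.9891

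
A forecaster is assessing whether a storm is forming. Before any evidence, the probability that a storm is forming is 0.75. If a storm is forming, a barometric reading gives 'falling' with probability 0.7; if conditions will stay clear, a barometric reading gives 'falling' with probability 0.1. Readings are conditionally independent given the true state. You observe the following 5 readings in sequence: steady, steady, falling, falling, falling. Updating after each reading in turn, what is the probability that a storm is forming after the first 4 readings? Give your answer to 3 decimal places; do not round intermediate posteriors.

After 'steady': P(storm) = 0.3·0.7500 / (0.3·0.7500 + 0.9·0.2500) ≈ 0.5000
After 'steady': P(storm) = 0.3·0.5000 / (0.3·0.5000 + 0.9·0.5000) ≈ 0.2500
After 'falling': P(storm) = 0.7·0.2500 / (0.7·0.2500 + 0.1·0.7500) ≈ 0.7000
After 'falling': P(storm) = 0.7·0.7000 / (0.7·0.7000 + 0.1·0.3000) ≈ 0.9423

0.942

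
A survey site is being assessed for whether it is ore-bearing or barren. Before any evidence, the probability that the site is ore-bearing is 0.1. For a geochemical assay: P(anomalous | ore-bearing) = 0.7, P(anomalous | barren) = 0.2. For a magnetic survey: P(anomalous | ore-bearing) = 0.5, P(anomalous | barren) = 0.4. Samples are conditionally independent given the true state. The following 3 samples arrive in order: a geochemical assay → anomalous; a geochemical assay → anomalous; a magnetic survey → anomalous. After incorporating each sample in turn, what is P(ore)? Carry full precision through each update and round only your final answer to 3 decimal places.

Each posterior becomes the prior for the next update.
After a geochemical assay='anomalous': P(ore) = 0.7·0.1000 / (0.7·0.1000 + 0.2·0.9000) ≈ 0.2800
After a geochemical assay='anomalous': P(ore) = 0.7·0.2800 / (0.7·0.2800 + 0.2·0.7200) ≈ 0.5765
After a magnetic survey='anomalous': P(ore) = 0.5·0.5765 / (0.5·0.5765 + 0.4·0.4235) ≈ 0.6298

0.630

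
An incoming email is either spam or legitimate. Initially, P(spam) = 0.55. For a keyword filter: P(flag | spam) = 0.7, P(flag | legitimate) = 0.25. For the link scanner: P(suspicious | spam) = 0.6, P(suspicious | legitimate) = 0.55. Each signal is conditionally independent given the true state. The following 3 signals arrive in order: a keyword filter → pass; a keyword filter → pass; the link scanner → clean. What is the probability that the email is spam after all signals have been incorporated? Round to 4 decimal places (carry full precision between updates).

Each posterior becomes the prior for the next update.
After a keyword filter='pass': P(spam) = 0.3·0.5500 / (0.3·0.5500 + 0.75·0.4500) ≈ 0.3284
After a keyword filter='pass': P(spam) = 0.3·0.3284 / (0.3·0.3284 + 0.75·0.6716) ≈ 0.1636
After the link scanner='clean': P(spam) = 0.4·0.1636 / (0.4·0.1636 + 0.45·0.8364) ≈ 0.1481

0.1481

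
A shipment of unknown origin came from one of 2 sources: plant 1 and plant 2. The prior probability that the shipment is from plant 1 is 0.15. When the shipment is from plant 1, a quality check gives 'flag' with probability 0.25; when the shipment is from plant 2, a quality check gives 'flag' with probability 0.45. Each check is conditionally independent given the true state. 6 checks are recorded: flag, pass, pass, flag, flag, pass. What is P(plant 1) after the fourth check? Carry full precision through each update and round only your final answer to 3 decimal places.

0.092

Each posterior becomes the prior for the next update.
After 'flag': P(plant 1) = 0.25·0.1500 / (0.25·0.1500 + 0.45·0.8500) ≈ 0.0893
After 'pass': P(plant 1) = 0.75·0.0893 / (0.75·0.0893 + 0.55·0.9107) ≈ 0.1179
After 'pass': P(plant 1) = 0.75·0.1179 / (0.75·0.1179 + 0.55·0.8821) ≈ 0.1542
After 'flag': P(plant 1) = 0.25·0.1542 / (0.25·0.1542 + 0.45·0.8458) ≈ 0.0920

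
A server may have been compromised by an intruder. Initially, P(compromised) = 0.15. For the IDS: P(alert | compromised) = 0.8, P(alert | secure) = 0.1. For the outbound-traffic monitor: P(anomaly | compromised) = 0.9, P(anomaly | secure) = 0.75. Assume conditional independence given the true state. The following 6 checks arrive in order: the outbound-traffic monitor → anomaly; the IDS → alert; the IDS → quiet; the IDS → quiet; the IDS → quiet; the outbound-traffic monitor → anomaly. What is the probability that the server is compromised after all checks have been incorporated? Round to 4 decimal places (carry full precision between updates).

Apply Bayes' rule sequentially, carrying P(compromised) forward.
After the outbound-traffic monitor='anomaly': P(compromised) = 0.9·0.1500 / (0.9·0.1500 + 0.75·0.8500) ≈ 0.1748
After the IDS='alert': P(compromised) = 0.8·0.1748 / (0.8·0.1748 + 0.1·0.8252) ≈ 0.6288
After the IDS='quiet': P(compromised) = 0.2·0.6288 / (0.2·0.6288 + 0.9·0.3712) ≈ 0.2735
After the IDS='quiet': P(compromised) = 0.2·0.2735 / (0.2·0.2735 + 0.9·0.7265) ≈ 0.0772
After the IDS='quiet': P(compromised) = 0.2·0.0772 / (0.2·0.0772 + 0.9·0.9228) ≈ 0.0183
After the outbound-traffic monitor='anomaly': P(compromised) = 0.9·0.0183 / (0.9·0.0183 + 0.75·0.9817) ≈ 0.0218

0.0218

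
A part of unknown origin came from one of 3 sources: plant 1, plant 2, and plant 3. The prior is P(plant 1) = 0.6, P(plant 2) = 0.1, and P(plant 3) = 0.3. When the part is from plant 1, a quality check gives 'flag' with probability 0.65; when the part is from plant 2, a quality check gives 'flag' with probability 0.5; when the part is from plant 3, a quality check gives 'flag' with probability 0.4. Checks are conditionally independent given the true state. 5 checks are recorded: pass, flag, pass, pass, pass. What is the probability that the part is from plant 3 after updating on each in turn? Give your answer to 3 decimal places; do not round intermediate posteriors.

Apply Bayes' rule sequentially, carrying P(plant 3) forward.
After 'pass': normaliser = 0.35·0.6000 + 0.5·0.1000 + 0.6·0.3000; P(plant 1) ≈ 0.4773, P(plant 2) ≈ 0.1136, P(plant 3) ≈ 0.4091
After 'flag': normaliser = 0.65·0.4773 + 0.5·0.1136 + 0.4·0.4091; P(plant 1) ≈ 0.5846, P(plant 2) ≈ 0.1071, P(plant 3) ≈ 0.3084
After 'pass': normaliser = 0.35·0.5846 + 0.5·0.1071 + 0.6·0.3084; P(plant 1) ≈ 0.4617, P(plant 2) ≈ 0.1208, P(plant 3) ≈ 0.4175
After 'pass': normaliser = 0.35·0.4617 + 0.5·0.1208 + 0.6·0.4175; P(plant 1) ≈ 0.3420, P(plant 2) ≈ 0.1278, P(plant 3) ≈ 0.5302
After 'pass': normaliser = 0.35·0.3420 + 0.5·0.1278 + 0.6·0.5302; P(plant 1) ≈ 0.2386, P(plant 2) ≈ 0.1274, P(plant 3) ≈ 0.6340

0.634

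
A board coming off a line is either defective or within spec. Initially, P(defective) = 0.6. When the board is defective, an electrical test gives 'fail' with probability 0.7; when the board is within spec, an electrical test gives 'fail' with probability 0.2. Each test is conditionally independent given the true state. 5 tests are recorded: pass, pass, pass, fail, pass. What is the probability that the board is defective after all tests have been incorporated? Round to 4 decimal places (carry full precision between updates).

0.0941

After 'pass': P(defective) = 0.3·0.6000 / (0.3·0.6000 + 0.8·0.4000) ≈ 0.3600
After 'pass': P(defective) = 0.3·0.3600 / (0.3·0.3600 + 0.8·0.6400) ≈ 0.1742
After 'pass': P(defective) = 0.3·0.1742 / (0.3·0.1742 + 0.8·0.8258) ≈ 0.0733
After 'fail': P(defective) = 0.7·0.0733 / (0.7·0.0733 + 0.2·0.9267) ≈ 0.2168
After 'pass': P(defective) = 0.3·0.2168 / (0.3·0.2168 + 0.8·0.7832) ≈ 0.0941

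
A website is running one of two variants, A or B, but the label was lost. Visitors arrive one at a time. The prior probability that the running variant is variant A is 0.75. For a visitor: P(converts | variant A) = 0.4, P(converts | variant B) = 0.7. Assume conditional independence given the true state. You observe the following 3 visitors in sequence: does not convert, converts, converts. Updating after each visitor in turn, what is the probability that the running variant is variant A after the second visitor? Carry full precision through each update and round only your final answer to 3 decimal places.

0.774

After 'does not convert': P(A) = 0.6·0.7500 / (0.6·0.7500 + 0.3·0.2500) ≈ 0.8571
After 'converts': P(A) = 0.4·0.8571 / (0.4·0.8571 + 0.7·0.1429) ≈ 0.7742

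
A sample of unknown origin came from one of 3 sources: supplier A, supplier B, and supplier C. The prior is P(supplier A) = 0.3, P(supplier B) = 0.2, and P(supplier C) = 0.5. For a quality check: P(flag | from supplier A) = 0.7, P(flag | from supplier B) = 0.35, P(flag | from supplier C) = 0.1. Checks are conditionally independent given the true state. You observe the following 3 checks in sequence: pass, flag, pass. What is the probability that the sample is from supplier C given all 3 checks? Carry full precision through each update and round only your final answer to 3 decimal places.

Apply Bayes' rule sequentially, carrying P(supplier C) forward.
After 'pass': normaliser = 0.3·0.3000 + 0.65·0.2000 + 0.9·0.5000; P(supplier A) ≈ 0.1343, P(supplier B) ≈ 0.1940, P(supplier C) ≈ 0.6716
After 'flag': normaliser = 0.7·0.1343 + 0.35·0.1940 + 0.1·0.6716; P(supplier A) ≈ 0.4104, P(supplier B) ≈ 0.2964, P(supplier C) ≈ 0.2932
After 'pass': normaliser = 0.3·0.4104 + 0.65·0.2964 + 0.9·0.2932; P(supplier A) ≈ 0.2124, P(supplier B) ≈ 0.3324, P(supplier C) ≈ 0.4552

0.455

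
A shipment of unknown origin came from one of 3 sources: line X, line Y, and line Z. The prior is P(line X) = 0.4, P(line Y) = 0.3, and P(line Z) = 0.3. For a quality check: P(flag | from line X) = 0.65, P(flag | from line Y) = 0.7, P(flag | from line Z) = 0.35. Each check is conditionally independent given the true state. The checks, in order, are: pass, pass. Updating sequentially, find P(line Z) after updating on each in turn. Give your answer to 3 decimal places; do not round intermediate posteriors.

After 'pass': normaliser = 0.35·0.4000 + 0.3·0.3000 + 0.65·0.3000; P(line X) ≈ 0.3294, P(line Y) ≈ 0.2118, P(line Z) ≈ 0.4588
After 'pass': normaliser = 0.35·0.3294 + 0.3·0.2118 + 0.65·0.4588; P(line X) ≈ 0.2417, P(line Y) ≈ 0.1332, P(line Z) ≈ 0.6252

0.625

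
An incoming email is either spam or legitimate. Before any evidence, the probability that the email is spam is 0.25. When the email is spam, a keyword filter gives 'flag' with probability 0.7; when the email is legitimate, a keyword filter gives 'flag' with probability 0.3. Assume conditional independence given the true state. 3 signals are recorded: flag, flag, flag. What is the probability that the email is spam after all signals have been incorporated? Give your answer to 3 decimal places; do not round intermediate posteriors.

0.809

After 'flag': P(spam) = 0.7·0.2500 / (0.7·0.2500 + 0.3·0.7500) ≈ 0.4375
After 'flag': P(spam) = 0.7·0.4375 / (0.7·0.4375 + 0.3·0.5625) ≈ 0.6447
After 'flag': P(spam) = 0.7·0.6447 / (0.7·0.6447 + 0.3·0.3553) ≈ 0.8090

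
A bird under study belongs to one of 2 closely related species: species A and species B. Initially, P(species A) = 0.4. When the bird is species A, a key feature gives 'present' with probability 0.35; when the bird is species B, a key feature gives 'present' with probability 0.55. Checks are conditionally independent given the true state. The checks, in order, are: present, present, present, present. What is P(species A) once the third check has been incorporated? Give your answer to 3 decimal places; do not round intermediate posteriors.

Each posterior becomes the prior for the next update.
After 'present': P(species A) = 0.35·0.4000 / (0.35·0.4000 + 0.55·0.6000) ≈ 0.2979
After 'present': P(species A) = 0.35·0.2979 / (0.35·0.2979 + 0.55·0.7021) ≈ 0.2126
After 'present': P(species A) = 0.35·0.2126 / (0.35·0.2126 + 0.55·0.7874) ≈ 0.1466

0.147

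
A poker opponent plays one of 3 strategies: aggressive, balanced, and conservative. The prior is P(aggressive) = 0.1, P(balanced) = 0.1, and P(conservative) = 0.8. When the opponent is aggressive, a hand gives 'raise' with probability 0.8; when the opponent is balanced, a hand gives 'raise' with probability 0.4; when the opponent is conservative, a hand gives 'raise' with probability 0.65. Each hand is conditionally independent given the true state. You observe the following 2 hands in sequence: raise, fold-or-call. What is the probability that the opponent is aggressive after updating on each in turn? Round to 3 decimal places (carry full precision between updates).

After 'raise': normaliser = 0.8·0.1000 + 0.4·0.1000 + 0.65·0.8000; P(aggressive) ≈ 0.1250, P(balanced) ≈ 0.0625, P(conservative) ≈ 0.8125
After 'fold-or-call': normaliser = 0.2·0.1250 + 0.6·0.0625 + 0.35·0.8125; P(aggressive) ≈ 0.0721, P(balanced) ≈ 0.1081, P(conservative) ≈ 0.8198

0.072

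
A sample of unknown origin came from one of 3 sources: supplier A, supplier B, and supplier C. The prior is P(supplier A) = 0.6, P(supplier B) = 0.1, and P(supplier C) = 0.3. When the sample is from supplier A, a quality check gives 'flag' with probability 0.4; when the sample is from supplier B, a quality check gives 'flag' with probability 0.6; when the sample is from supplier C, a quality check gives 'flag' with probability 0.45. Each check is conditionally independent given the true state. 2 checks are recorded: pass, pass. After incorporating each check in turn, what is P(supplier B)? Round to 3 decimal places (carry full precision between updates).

0.050

After 'pass': normaliser = 0.6·0.6000 + 0.4·0.1000 + 0.55·0.3000; P(supplier A) ≈ 0.6372, P(supplier B) ≈ 0.0708, P(supplier C) ≈ 0.2920
After 'pass': normaliser = 0.6·0.6372 + 0.4·0.0708 + 0.55·0.2920; P(supplier A) ≈ 0.6692, P(supplier B) ≈ 0.0496, P(supplier C) ≈ 0.2812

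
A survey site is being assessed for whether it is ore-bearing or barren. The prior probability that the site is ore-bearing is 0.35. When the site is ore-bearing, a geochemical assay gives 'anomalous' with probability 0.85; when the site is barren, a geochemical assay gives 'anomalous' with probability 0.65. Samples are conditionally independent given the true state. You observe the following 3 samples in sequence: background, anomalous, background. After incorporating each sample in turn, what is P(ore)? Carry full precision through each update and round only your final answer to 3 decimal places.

0.115

After 'background': P(ore) = 0.15·0.3500 / (0.15·0.3500 + 0.35·0.6500) ≈ 0.1875
After 'anomalous': P(ore) = 0.85·0.1875 / (0.85·0.1875 + 0.65·0.8125) ≈ 0.2318
After 'background': P(ore) = 0.15·0.2318 / (0.15·0.2318 + 0.35·0.7682) ≈ 0.1145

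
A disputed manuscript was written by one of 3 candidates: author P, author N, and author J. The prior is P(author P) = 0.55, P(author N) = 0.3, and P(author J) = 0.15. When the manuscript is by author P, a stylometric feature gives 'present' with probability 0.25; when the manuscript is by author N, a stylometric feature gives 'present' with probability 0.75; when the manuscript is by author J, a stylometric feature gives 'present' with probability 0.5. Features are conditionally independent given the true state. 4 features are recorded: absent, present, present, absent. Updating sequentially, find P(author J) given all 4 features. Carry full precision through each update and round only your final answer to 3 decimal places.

0.239

After 'absent': normaliser = 0.75·0.5500 + 0.25·0.3000 + 0.5·0.1500; P(author P) ≈ 0.7333, P(author N) ≈ 0.1333, P(author J) ≈ 0.1333
After 'present': normaliser = 0.25·0.7333 + 0.75·0.1333 + 0.5·0.1333; P(author P) ≈ 0.5238, P(author N) ≈ 0.2857, P(author J) ≈ 0.1905
After 'present': normaliser = 0.25·0.5238 + 0.75·0.2857 + 0.5·0.1905; P(author P) ≈ 0.2973, P(author N) ≈ 0.4865, P(author J) ≈ 0.2162
After 'absent': normaliser = 0.75·0.2973 + 0.25·0.4865 + 0.5·0.2162; P(author P) ≈ 0.4925, P(author N) ≈ 0.2687, P(author J) ≈ 0.2388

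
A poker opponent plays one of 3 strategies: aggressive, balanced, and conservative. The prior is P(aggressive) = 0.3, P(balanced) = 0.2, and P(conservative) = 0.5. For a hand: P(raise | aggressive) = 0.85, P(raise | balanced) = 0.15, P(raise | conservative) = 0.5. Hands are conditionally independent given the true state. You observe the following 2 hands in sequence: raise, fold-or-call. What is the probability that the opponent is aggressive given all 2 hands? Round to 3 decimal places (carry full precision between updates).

0.203

Apply Bayes' rule sequentially, carrying P(aggressive) forward.
After 'raise': normaliser = 0.85·0.3000 + 0.15·0.2000 + 0.5·0.5000; P(aggressive) ≈ 0.4766, P(balanced) ≈ 0.0561, P(conservative) ≈ 0.4673
After 'fold-or-call': normaliser = 0.15·0.4766 + 0.85·0.0561 + 0.5·0.4673; P(aggressive) ≈ 0.2026, P(balanced) ≈ 0.1351, P(conservative) ≈ 0.6623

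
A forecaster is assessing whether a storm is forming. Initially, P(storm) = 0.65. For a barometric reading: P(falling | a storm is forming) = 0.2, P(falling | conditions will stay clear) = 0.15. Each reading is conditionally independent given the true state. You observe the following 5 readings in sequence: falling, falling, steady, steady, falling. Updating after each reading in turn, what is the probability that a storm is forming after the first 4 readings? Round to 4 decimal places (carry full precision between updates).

Apply Bayes' rule sequentially, carrying P(storm) forward.
After 'falling': P(storm) = 0.2·0.6500 / (0.2·0.6500 + 0.15·0.3500) ≈ 0.7123
After 'falling': P(storm) = 0.2·0.7123 / (0.2·0.7123 + 0.15·0.2877) ≈ 0.7675
After 'steady': P(storm) = 0.8·0.7675 / (0.8·0.7675 + 0.85·0.2325) ≈ 0.7565
After 'steady': P(storm) = 0.8·0.7565 / (0.8·0.7565 + 0.85·0.2435) ≈ 0.7452

0.7452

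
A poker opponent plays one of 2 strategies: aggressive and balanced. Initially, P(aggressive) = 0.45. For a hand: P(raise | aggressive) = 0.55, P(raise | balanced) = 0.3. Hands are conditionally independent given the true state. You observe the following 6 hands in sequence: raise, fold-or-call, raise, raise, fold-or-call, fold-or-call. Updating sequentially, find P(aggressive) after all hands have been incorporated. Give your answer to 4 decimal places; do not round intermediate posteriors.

After 'raise': P(aggressive) = 0.55·0.4500 / (0.55·0.4500 + 0.3·0.5500) ≈ 0.6000
After 'fold-or-call': P(aggressive) = 0.45·0.6000 / (0.45·0.6000 + 0.7·0.4000) ≈ 0.4909
After 'raise': P(aggressive) = 0.55·0.4909 / (0.55·0.4909 + 0.3·0.5091) ≈ 0.6387
After 'raise': P(aggressive) = 0.55·0.6387 / (0.55·0.6387 + 0.3·0.3613) ≈ 0.7642
After 'fold-or-call': P(aggressive) = 0.45·0.7642 / (0.45·0.7642 + 0.7·0.2358) ≈ 0.6757
After 'fold-or-call': P(aggressive) = 0.45·0.6757 / (0.45·0.6757 + 0.7·0.3243) ≈ 0.5725

0.5725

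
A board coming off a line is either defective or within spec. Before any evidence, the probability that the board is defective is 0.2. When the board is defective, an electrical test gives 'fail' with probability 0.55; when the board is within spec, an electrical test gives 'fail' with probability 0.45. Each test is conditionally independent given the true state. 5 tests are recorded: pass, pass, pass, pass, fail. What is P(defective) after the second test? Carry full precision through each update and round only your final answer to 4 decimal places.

0.1434

After 'pass': P(defective) = 0.45·0.2000 / (0.45·0.2000 + 0.55·0.8000) ≈ 0.1698
After 'pass': P(defective) = 0.45·0.1698 / (0.45·0.1698 + 0.55·0.8302) ≈ 0.1434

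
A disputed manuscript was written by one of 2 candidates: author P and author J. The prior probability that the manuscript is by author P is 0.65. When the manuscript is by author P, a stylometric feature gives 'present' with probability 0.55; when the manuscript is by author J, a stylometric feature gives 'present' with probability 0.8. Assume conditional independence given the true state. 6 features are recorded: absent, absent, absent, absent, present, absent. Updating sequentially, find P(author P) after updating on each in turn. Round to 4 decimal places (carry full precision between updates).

After 'absent': P(author P) = 0.45·0.6500 / (0.45·0.6500 + 0.2·0.3500) ≈ 0.8069
After 'absent': P(author P) = 0.45·0.8069 / (0.45·0.8069 + 0.2·0.1931) ≈ 0.9039
After 'absent': P(author P) = 0.45·0.9039 / (0.45·0.9039 + 0.2·0.0961) ≈ 0.9549
After 'absent': P(author P) = 0.45·0.9549 / (0.45·0.9549 + 0.2·0.0451) ≈ 0.9794
After 'present': P(author P) = 0.55·0.9794 / (0.55·0.9794 + 0.8·0.0206) ≈ 0.9703
After 'absent': P(author P) = 0.45·0.9703 / (0.45·0.9703 + 0.2·0.0297) ≈ 0.9866

0.9866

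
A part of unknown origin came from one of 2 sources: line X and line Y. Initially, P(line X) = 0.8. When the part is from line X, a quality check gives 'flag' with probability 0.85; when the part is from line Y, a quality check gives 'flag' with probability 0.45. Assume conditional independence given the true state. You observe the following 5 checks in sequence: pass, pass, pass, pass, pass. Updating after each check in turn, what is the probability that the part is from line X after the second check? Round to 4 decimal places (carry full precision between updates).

After 'pass': P(line X) = 0.15·0.8000 / (0.15·0.8000 + 0.55·0.2000) ≈ 0.5217
After 'pass': P(line X) = 0.15·0.5217 / (0.15·0.5217 + 0.55·0.4783) ≈ 0.2293

0.2293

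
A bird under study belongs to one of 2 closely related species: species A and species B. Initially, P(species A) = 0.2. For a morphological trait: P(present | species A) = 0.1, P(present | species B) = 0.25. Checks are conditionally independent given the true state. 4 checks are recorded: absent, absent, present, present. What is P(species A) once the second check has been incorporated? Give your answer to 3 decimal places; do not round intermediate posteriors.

0.265

After 'absent': P(species A) = 0.9·0.2000 / (0.9·0.2000 + 0.75·0.8000) ≈ 0.2308
After 'absent': P(species A) = 0.9·0.2308 / (0.9·0.2308 + 0.75·0.7692) ≈ 0.2647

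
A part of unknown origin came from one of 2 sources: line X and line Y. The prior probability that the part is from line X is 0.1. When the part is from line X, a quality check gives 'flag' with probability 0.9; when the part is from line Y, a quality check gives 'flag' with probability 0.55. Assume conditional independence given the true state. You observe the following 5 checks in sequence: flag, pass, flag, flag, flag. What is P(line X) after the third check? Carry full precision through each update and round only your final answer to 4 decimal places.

Apply Bayes' rule sequentially, carrying P(line X) forward.
After 'flag': P(line X) = 0.9·0.1000 / (0.9·0.1000 + 0.55·0.9000) ≈ 0.1538
After 'pass': P(line X) = 0.1·0.1538 / (0.1·0.1538 + 0.45·0.8462) ≈ 0.0388
After 'flag': P(line X) = 0.9·0.0388 / (0.9·0.0388 + 0.55·0.9612) ≈ 0.0620

0.0620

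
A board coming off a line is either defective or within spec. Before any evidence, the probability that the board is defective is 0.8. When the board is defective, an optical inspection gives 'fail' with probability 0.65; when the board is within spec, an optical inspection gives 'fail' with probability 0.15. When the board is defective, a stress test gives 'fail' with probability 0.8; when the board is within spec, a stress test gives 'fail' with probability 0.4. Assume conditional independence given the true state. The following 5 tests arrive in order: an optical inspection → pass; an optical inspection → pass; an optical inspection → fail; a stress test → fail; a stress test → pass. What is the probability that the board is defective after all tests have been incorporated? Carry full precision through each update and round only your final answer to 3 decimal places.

0.662

After an optical inspection='pass': P(defective) = 0.35·0.8000 / (0.35·0.8000 + 0.85·0.2000) ≈ 0.6222
After an optical inspection='pass': P(defective) = 0.35·0.6222 / (0.35·0.6222 + 0.85·0.3778) ≈ 0.4041
After an optical inspection='fail': P(defective) = 0.65·0.4041 / (0.65·0.4041 + 0.15·0.5959) ≈ 0.7461
After a stress test='fail': P(defective) = 0.8·0.7461 / (0.8·0.7461 + 0.4·0.2539) ≈ 0.8546
After a stress test='pass': P(defective) = 0.2·0.8546 / (0.2·0.8546 + 0.6·0.1454) ≈ 0.6621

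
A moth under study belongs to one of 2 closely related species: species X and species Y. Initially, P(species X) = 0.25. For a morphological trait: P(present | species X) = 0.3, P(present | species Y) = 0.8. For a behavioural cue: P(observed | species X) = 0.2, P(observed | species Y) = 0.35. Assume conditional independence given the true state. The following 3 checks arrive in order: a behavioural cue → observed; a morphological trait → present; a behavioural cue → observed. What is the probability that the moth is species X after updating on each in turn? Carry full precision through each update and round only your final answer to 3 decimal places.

0.039

After a behavioural cue='observed': P(species X) = 0.2·0.2500 / (0.2·0.2500 + 0.35·0.7500) ≈ 0.1600
After a morphological trait='present': P(species X) = 0.3·0.1600 / (0.3·0.1600 + 0.8·0.8400) ≈ 0.0667
After a behavioural cue='observed': P(species X) = 0.2·0.0667 / (0.2·0.0667 + 0.35·0.9333) ≈ 0.0392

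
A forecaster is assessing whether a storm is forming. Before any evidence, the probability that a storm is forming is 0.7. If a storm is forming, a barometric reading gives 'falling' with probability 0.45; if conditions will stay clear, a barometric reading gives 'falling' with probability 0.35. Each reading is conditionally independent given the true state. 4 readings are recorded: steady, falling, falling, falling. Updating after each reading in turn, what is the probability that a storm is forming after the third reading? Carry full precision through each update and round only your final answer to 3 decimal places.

0.765

After 'steady': P(storm) = 0.55·0.7000 / (0.55·0.7000 + 0.65·0.3000) ≈ 0.6638
After 'falling': P(storm) = 0.45·0.6638 / (0.45·0.6638 + 0.35·0.3362) ≈ 0.7174
After 'falling': P(storm) = 0.45·0.7174 / (0.45·0.7174 + 0.35·0.2826) ≈ 0.7655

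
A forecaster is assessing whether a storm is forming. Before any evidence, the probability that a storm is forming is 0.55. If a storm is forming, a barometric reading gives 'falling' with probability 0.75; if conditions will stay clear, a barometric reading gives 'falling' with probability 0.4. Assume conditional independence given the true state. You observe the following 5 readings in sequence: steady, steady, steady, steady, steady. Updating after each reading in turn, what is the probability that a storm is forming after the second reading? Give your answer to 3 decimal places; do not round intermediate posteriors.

After 'steady': P(storm) = 0.25·0.5500 / (0.25·0.5500 + 0.6·0.4500) ≈ 0.3374
After 'steady': P(storm) = 0.25·0.3374 / (0.25·0.3374 + 0.6·0.6626) ≈ 0.1750

0.175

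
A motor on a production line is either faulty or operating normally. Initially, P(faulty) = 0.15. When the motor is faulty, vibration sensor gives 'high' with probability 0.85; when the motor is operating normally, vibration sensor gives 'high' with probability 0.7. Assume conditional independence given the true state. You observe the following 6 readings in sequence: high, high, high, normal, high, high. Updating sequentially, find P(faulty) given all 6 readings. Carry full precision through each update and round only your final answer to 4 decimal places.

0.1889

After 'high': P(faulty) = 0.85·0.1500 / (0.85·0.1500 + 0.7·0.8500) ≈ 0.1765
After 'high': P(faulty) = 0.85·0.1765 / (0.85·0.1765 + 0.7·0.8235) ≈ 0.2065
After 'high': P(faulty) = 0.85·0.2065 / (0.85·0.2065 + 0.7·0.7935) ≈ 0.2401
After 'normal': P(faulty) = 0.15·0.2401 / (0.15·0.2401 + 0.3·0.7599) ≈ 0.1364
After 'high': P(faulty) = 0.85·0.1364 / (0.85·0.1364 + 0.7·0.8636) ≈ 0.1610
After 'high': P(faulty) = 0.85·0.1610 / (0.85·0.1610 + 0.7·0.8390) ≈ 0.1889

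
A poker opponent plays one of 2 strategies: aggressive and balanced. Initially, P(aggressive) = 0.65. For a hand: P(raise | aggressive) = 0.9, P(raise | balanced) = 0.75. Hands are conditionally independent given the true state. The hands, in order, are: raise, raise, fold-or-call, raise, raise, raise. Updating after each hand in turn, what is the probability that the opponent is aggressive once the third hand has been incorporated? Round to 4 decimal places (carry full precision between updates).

0.5168

Apply Bayes' rule sequentially, carrying P(aggressive) forward.
After 'raise': P(aggressive) = 0.9·0.6500 / (0.9·0.6500 + 0.75·0.3500) ≈ 0.6903
After 'raise': P(aggressive) = 0.9·0.6903 / (0.9·0.6903 + 0.75·0.3097) ≈ 0.7278
After 'fold-or-call': P(aggressive) = 0.1·0.7278 / (0.1·0.7278 + 0.25·0.2722) ≈ 0.5168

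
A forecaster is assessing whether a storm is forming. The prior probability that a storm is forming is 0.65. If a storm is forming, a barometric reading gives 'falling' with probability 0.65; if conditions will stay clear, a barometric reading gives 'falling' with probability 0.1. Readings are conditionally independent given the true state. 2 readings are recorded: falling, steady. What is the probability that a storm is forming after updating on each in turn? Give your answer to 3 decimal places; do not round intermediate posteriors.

After 'falling': P(storm) = 0.65·0.6500 / (0.65·0.6500 + 0.1·0.3500) ≈ 0.9235
After 'steady': P(storm) = 0.35·0.9235 / (0.35·0.9235 + 0.9·0.0765) ≈ 0.8244

0.824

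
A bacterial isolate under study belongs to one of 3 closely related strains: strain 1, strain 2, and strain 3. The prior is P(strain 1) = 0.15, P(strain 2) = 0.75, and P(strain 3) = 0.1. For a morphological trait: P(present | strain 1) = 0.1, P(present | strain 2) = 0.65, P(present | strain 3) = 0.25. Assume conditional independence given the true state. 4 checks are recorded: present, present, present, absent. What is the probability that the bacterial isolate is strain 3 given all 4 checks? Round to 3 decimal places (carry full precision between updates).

0.016

After 'present': normaliser = 0.1·0.1500 + 0.65·0.7500 + 0.25·0.1000; P(strain 1) ≈ 0.0284, P(strain 2) ≈ 0.9242, P(strain 3) ≈ 0.0474
After 'present': normaliser = 0.1·0.0284 + 0.65·0.9242 + 0.25·0.0474; P(strain 1) ≈ 0.0046, P(strain 2) ≈ 0.9761, P(strain 3) ≈ 0.0193
After 'present': normaliser = 0.1·0.0046 + 0.65·0.9761 + 0.25·0.0193; P(strain 1) ≈ 0.0007, P(strain 2) ≈ 0.9918, P(strain 3) ≈ 0.0075
After 'absent': normaliser = 0.9·0.0007 + 0.35·0.9918 + 0.75·0.0075; P(strain 1) ≈ 0.0018, P(strain 2) ≈ 0.9822, P(strain 3) ≈ 0.0160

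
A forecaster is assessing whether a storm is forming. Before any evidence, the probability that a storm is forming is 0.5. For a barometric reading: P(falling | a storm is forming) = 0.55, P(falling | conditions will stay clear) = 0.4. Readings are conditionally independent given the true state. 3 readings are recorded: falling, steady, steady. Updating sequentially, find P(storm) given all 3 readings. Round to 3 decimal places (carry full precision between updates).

0.436

After 'falling': P(storm) = 0.55·0.5000 / (0.55·0.5000 + 0.4·0.5000) ≈ 0.5789
After 'steady': P(storm) = 0.45·0.5789 / (0.45·0.5789 + 0.6·0.4211) ≈ 0.5077
After 'steady': P(storm) = 0.45·0.5077 / (0.45·0.5077 + 0.6·0.4923) ≈ 0.4361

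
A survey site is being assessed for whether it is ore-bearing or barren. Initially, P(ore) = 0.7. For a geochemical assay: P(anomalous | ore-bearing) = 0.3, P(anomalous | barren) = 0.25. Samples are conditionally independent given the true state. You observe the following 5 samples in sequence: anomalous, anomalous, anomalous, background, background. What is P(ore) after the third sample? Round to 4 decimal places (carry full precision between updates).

0.8013

After 'anomalous': P(ore) = 0.3·0.7000 / (0.3·0.7000 + 0.25·0.3000) ≈ 0.7368
After 'anomalous': P(ore) = 0.3·0.7368 / (0.3·0.7368 + 0.25·0.2632) ≈ 0.7706
After 'anomalous': P(ore) = 0.3·0.7706 / (0.3·0.7706 + 0.25·0.2294) ≈ 0.8013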